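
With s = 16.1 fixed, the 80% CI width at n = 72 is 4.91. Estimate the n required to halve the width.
n ≈ 288

CI width ∝ 1/√n
To reduce width by factor 2, need √n to grow by 2 → need 2² = 4 times as many samples.

Current: n = 72, width = 4.91
New: n = 288, width ≈ 2.44

Width reduced by factor of 4.91/2.44 = 2.01.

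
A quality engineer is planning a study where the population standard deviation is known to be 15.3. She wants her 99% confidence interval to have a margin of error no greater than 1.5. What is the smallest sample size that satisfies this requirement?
n ≥ 691

For margin E ≤ 1.5:
n ≥ (z* · σ / E)²
n ≥ (2.576 · 15.3 / 1.5)²
n ≥ 690.39

Minimum n = 691 (rounding up)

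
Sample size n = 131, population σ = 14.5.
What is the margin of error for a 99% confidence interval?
Margin of error = 3.26

Margin of error = z* · σ/√n
= 2.576 · 14.5/√131
= 2.576 · 14.5/11.4455
= 3.26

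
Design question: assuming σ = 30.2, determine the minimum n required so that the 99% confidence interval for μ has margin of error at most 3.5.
n ≥ 495

For margin E ≤ 3.5:
n ≥ (z* · σ / E)²
n ≥ (2.576 · 30.2 / 3.5)²
n ≥ 494.05

Minimum n = 495 (rounding up)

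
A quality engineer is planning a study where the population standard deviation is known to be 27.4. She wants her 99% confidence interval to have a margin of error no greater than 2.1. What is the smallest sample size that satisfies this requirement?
n ≥ 1130

For margin E ≤ 2.1:
n ≥ (z* · σ / E)²
n ≥ (2.576 · 27.4 / 2.1)²
n ≥ 1129.68

Minimum n = 1130 (rounding up)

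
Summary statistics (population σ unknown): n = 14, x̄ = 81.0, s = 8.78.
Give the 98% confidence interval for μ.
(74.78, 87.22)

t-interval (σ unknown):
df = n - 1 = 13
t* = 2.650 for 98% confidence

Margin of error = t* · s/√n = 2.650 · 8.78/√14 = 6.22

CI: (74.78, 87.22)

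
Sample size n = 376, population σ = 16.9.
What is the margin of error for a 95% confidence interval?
Margin of error = 1.71

Margin of error = z* · σ/√n
= 1.960 · 16.9/√376
= 1.960 · 16.9/19.3907
= 1.71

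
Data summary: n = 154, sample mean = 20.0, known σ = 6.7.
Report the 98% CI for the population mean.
(18.74, 21.26)

z-interval (σ known):
z* = 2.326 for 98% confidence

Margin of error = z* · σ/√n = 2.326 · 6.7/√154 = 1.26

CI: (20.0 - 1.26, 20.0 + 1.26) = (18.74, 21.26)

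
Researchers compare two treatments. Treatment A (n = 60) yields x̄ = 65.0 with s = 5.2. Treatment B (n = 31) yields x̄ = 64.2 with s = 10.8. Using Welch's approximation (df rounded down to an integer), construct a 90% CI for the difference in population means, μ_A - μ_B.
(-2.66, 4.26)

Difference: x̄₁ - x̄₂ = 0.80
SE = √(s₁²/n₁ + s₂²/n₂) = √(5.2²/60 + 10.8²/31) = 2.0526
df = 37.34 → 37 (Welch–Satterthwaite, rounded down)
t* = 1.687

CI: 0.80 ± 1.687 · 2.0526 = 0.80 ± 3.46 = (-2.66, 4.26)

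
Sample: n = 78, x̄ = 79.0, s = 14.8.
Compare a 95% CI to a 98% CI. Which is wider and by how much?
98% CI is wider by 1.29

df = 77
95% CI: t* = 1.991, (75.66, 82.34), width = 2 · t* · s/√n = 6.67
98% CI: t* = 2.376, (75.02, 82.98), width = 2 · t* · s/√n = 7.96

The 98% CI is wider by 7.96 - 6.67 = 1.29.
Higher confidence requires a wider interval.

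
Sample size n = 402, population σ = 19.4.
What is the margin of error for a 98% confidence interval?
Margin of error = 2.25

Margin of error = z* · σ/√n
= 2.326 · 19.4/√402
= 2.326 · 19.4/20.0499
= 2.25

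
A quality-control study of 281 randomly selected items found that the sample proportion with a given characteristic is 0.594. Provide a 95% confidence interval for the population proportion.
(0.537, 0.651)

Proportion CI:
SE = √(p̂(1-p̂)/n) = √(0.594 · 0.406 / 281) = 0.02930

z* = 1.960
Margin = z* · SE = 1.960 · 0.02930 = 0.0574

CI: 0.594 ± 0.0574 = (0.537, 0.651)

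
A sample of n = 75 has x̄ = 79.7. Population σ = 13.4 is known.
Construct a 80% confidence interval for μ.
(77.72, 81.68)

z-interval (σ known):
z* = 1.282 for 80% confidence

Margin of error = z* · σ/√n = 1.282 · 13.4/√75 = 1.98

CI: (79.7 - 1.98, 79.7 + 1.98) = (77.72, 81.68)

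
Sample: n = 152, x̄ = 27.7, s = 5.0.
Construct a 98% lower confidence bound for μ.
μ ≥ 26.86

Lower bound (one-sided):
t* = 2.072 (one-sided for 98%)
Lower bound = x̄ - t* · s/√n = 27.7 - 2.072 · 5.0/√152 = 26.86

We are 98% confident that μ ≥ 26.86.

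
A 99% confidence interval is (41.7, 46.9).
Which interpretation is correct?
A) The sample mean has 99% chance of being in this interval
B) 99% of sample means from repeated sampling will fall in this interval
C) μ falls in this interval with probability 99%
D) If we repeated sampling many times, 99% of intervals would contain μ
D

A) Wrong — x̄ is observed and sits in the interval by construction.
B) Wrong — coverage applies to intervals containing μ, not to future x̄ values.
C) Wrong — μ is fixed; the randomness lives in the interval, not in μ.
D) Correct — this is the frequentist long-run coverage interpretation.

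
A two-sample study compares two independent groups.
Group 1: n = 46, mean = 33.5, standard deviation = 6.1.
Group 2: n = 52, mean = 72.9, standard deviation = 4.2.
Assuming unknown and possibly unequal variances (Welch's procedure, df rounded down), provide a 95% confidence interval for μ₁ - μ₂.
(-41.53, -37.27)

Difference: x̄₁ - x̄₂ = -39.40
SE = √(s₁²/n₁ + s₂²/n₂) = √(6.1²/46 + 4.2²/52) = 1.0715
df = 78.48 → 78 (Welch–Satterthwaite, rounded down)
t* = 1.991

CI: -39.40 ± 1.991 · 1.0715 = -39.40 ± 2.13 = (-41.53, -37.27)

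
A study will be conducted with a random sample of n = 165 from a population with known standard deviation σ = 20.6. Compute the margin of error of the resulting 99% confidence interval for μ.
Margin of error = 4.13

Margin of error = z* · σ/√n
= 2.576 · 20.6/√165
= 2.576 · 20.6/12.8452
= 4.13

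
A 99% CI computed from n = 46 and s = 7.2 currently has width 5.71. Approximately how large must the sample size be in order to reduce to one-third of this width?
n ≈ 414

CI width ∝ 1/√n
To reduce width by factor 3, need √n to grow by 3 → need 3² = 9 times as many samples.

Current: n = 46, width = 5.71
New: n = 414, width ≈ 1.83

Width reduced by factor of 5.71/1.83 = 3.12.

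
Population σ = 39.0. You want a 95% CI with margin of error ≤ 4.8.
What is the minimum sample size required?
n ≥ 254

For margin E ≤ 4.8:
n ≥ (z* · σ / E)²
n ≥ (1.960 · 39.0 / 4.8)²
n ≥ 253.61

Minimum n = 254 (rounding up)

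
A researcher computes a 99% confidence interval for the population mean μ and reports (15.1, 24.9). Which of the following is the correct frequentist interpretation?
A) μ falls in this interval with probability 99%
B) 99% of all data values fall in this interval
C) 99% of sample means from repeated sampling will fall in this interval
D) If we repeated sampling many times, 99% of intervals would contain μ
D

A) Wrong — μ is fixed; the randomness lives in the interval, not in μ.
B) Wrong — a CI is about the parameter μ, not individual data values.
C) Wrong — coverage applies to intervals containing μ, not to future x̄ values.
D) Correct — this is the frequentist long-run coverage interpretation.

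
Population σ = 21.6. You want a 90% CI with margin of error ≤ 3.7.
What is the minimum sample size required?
n ≥ 93

For margin E ≤ 3.7:
n ≥ (z* · σ / E)²
n ≥ (1.645 · 21.6 / 3.7)²
n ≥ 92.22

Minimum n = 93 (rounding up)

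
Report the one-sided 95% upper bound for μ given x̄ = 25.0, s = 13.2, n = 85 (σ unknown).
μ ≤ 27.38

Upper bound (one-sided):
t* = 1.663 (one-sided for 95%)
Upper bound = x̄ + t* · s/√n = 25.0 + 1.663 · 13.2/√85 = 27.38

We are 95% confident that μ ≤ 27.38.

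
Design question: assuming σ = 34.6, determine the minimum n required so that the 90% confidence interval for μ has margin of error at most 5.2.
n ≥ 120

For margin E ≤ 5.2:
n ≥ (z* · σ / E)²
n ≥ (1.645 · 34.6 / 5.2)²
n ≥ 119.81

Minimum n = 120 (rounding up)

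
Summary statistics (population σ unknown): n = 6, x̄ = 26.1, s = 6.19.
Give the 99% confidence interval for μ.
(15.91, 36.29)

t-interval (σ unknown):
df = n - 1 = 5
t* = 4.032 for 99% confidence

Margin of error = t* · s/√n = 4.032 · 6.19/√6 = 10.19

CI: (15.91, 36.29)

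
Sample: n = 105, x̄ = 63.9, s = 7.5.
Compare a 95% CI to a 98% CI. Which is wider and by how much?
98% CI is wider by 0.56

df = 104
95% CI: t* = 1.983, (62.45, 65.35), width = 2 · t* · s/√n = 2.90
98% CI: t* = 2.363, (62.17, 65.63), width = 2 · t* · s/√n = 3.46

The 98% CI is wider by 3.46 - 2.90 = 0.56.
Higher confidence requires a wider interval.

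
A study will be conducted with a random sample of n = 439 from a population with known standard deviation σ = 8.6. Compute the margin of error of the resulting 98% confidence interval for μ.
Margin of error = 0.95

Margin of error = z* · σ/√n
= 2.326 · 8.6/√439
= 2.326 · 8.6/20.9523
= 0.95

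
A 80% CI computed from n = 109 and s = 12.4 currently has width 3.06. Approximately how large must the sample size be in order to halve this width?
n ≈ 436

CI width ∝ 1/√n
To reduce width by factor 2, need √n to grow by 2 → need 2² = 4 times as many samples.

Current: n = 109, width = 3.06
New: n = 436, width ≈ 1.53

Width reduced by factor of 3.06/1.53 = 2.00.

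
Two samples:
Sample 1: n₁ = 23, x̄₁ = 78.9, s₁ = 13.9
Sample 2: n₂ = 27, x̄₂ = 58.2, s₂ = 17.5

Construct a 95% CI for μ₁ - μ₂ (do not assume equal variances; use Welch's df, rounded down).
(11.76, 29.64)

Difference: x̄₁ - x̄₂ = 20.70
SE = √(s₁²/n₁ + s₂²/n₂) = √(13.9²/23 + 17.5²/27) = 4.4433
df = 47.79 → 47 (Welch–Satterthwaite, rounded down)
t* = 2.012

CI: 20.70 ± 2.012 · 4.4433 = 20.70 ± 8.94 = (11.76, 29.64)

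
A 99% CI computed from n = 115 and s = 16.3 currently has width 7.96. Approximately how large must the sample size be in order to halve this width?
n ≈ 460

CI width ∝ 1/√n
To reduce width by factor 2, need √n to grow by 2 → need 2² = 4 times as many samples.

Current: n = 115, width = 7.96
New: n = 460, width ≈ 3.93

Width reduced by factor of 7.96/3.93 = 2.03.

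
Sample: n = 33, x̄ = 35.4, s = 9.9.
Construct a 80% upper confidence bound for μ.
μ ≤ 36.87

Upper bound (one-sided):
t* = 0.853 (one-sided for 80%)
Upper bound = x̄ + t* · s/√n = 35.4 + 0.853 · 9.9/√33 = 36.87

We are 80% confident that μ ≤ 36.87.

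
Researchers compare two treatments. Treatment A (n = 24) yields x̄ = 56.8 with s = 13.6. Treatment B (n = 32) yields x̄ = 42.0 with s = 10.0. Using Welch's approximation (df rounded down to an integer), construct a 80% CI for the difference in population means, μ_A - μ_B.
(10.51, 19.09)

Difference: x̄₁ - x̄₂ = 14.80
SE = √(s₁²/n₁ + s₂²/n₂) = √(13.6²/24 + 10.0²/32) = 3.2911
df = 40.49 → 40 (Welch–Satterthwaite, rounded down)
t* = 1.303

CI: 14.80 ± 1.303 · 3.2911 = 14.80 ± 4.29 = (10.51, 19.09)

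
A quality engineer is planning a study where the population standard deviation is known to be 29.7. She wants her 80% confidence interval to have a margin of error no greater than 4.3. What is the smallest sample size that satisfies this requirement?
n ≥ 79

For margin E ≤ 4.3:
n ≥ (z* · σ / E)²
n ≥ (1.282 · 29.7 / 4.3)²
n ≥ 78.41

Minimum n = 79 (rounding up)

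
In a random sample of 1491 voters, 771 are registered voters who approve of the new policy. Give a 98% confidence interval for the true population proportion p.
(0.487, 0.547)

Proportion CI:
p̂ = 771/1491 = 0.51710
SE = √(p̂(1-p̂)/n) = √(0.51710 · 0.48290 / 1491) = 0.01294

z* = 2.326
Margin = z* · SE = 2.326 · 0.01294 = 0.0301

CI: 0.51710 ± 0.0301 = (0.487, 0.547)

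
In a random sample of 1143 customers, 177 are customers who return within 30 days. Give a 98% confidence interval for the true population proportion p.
(0.130, 0.180)

Proportion CI:
p̂ = 177/1143 = 0.15486
SE = √(p̂(1-p̂)/n) = √(0.15486 · 0.84514 / 1143) = 0.01070

z* = 2.326
Margin = z* · SE = 2.326 · 0.01070 = 0.0249

CI: 0.15486 ± 0.0249 = (0.130, 0.180)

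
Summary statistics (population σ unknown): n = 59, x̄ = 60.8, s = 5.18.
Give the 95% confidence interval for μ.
(59.45, 62.15)

t-interval (σ unknown):
df = n - 1 = 58
t* = 2.002 for 95% confidence

Margin of error = t* · s/√n = 2.002 · 5.18/√59 = 1.35

CI: (59.45, 62.15)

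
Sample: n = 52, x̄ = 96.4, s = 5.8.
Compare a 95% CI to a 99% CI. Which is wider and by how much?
99% CI is wider by 1.07

df = 51
95% CI: t* = 2.008, (94.78, 98.02), width = 2 · t* · s/√n = 3.23
99% CI: t* = 2.676, (94.25, 98.55), width = 2 · t* · s/√n = 4.30

The 99% CI is wider by 4.30 - 3.23 = 1.07.
Higher confidence requires a wider interval.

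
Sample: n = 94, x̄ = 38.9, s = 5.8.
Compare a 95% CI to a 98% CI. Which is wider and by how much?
98% CI is wider by 0.45

df = 93
95% CI: t* = 1.986, (37.71, 40.09), width = 2 · t* · s/√n = 2.38
98% CI: t* = 2.367, (37.48, 40.32), width = 2 · t* · s/√n = 2.83

The 98% CI is wider by 2.83 - 2.38 = 0.45.
Higher confidence requires a wider interval.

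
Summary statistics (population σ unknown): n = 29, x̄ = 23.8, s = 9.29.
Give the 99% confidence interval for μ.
(19.03, 28.57)

t-interval (σ unknown):
df = n - 1 = 28
t* = 2.763 for 99% confidence

Margin of error = t* · s/√n = 2.763 · 9.29/√29 = 4.77

CI: (19.03, 28.57)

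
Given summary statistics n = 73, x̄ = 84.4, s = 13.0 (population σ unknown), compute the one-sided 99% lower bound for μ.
μ ≥ 80.78

Lower bound (one-sided):
t* = 2.379 (one-sided for 99%)
Lower bound = x̄ - t* · s/√n = 84.4 - 2.379 · 13.0/√73 = 80.78

We are 99% confident that μ ≥ 80.78.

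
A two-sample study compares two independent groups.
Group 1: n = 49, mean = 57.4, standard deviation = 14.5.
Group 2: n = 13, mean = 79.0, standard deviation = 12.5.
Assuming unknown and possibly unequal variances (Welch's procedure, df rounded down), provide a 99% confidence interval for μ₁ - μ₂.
(-33.03, -10.17)

Difference: x̄₁ - x̄₂ = -21.60
SE = √(s₁²/n₁ + s₂²/n₂) = √(14.5²/49 + 12.5²/13) = 4.0386
df = 21.41 → 21 (Welch–Satterthwaite, rounded down)
t* = 2.831

CI: -21.60 ± 2.831 · 4.0386 = -21.60 ± 11.43 = (-33.03, -10.17)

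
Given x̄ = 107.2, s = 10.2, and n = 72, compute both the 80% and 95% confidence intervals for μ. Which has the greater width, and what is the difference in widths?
95% CI is wider by 1.68

df = 71
80% CI: t* = 1.294, (105.64, 108.76), width = 2 · t* · s/√n = 3.11
95% CI: t* = 1.994, (104.80, 109.60), width = 2 · t* · s/√n = 4.79

The 95% CI is wider by 4.79 - 3.11 = 1.68.
Higher confidence requires a wider interval.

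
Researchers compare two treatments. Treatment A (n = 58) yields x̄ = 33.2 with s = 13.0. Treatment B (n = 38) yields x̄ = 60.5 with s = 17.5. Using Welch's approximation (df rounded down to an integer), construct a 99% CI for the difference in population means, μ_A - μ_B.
(-36.10, -18.50)

Difference: x̄₁ - x̄₂ = -27.30
SE = √(s₁²/n₁ + s₂²/n₂) = √(13.0²/58 + 17.5²/38) = 3.3126
df = 63.23 → 63 (Welch–Satterthwaite, rounded down)
t* = 2.656

CI: -27.30 ± 2.656 · 3.3126 = -27.30 ± 8.80 = (-36.10, -18.50)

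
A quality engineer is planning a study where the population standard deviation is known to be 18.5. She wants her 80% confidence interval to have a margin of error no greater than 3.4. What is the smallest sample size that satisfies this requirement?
n ≥ 49

For margin E ≤ 3.4:
n ≥ (z* · σ / E)²
n ≥ (1.282 · 18.5 / 3.4)²
n ≥ 48.66

Minimum n = 49 (rounding up)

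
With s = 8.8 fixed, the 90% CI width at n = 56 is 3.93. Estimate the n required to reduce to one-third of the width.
n ≈ 504

CI width ∝ 1/√n
To reduce width by factor 3, need √n to grow by 3 → need 3² = 9 times as many samples.

Current: n = 56, width = 3.93
New: n = 504, width ≈ 1.29

Width reduced by factor of 3.93/1.29 = 3.05.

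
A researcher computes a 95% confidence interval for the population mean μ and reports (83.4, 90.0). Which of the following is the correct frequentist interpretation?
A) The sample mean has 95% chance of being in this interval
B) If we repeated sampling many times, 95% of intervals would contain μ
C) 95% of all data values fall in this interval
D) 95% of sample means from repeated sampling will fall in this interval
B

A) Wrong — x̄ is observed and sits in the interval by construction.
B) Correct — this is the frequentist long-run coverage interpretation.
C) Wrong — a CI is about the parameter μ, not individual data values.
D) Wrong — coverage applies to intervals containing μ, not to future x̄ values.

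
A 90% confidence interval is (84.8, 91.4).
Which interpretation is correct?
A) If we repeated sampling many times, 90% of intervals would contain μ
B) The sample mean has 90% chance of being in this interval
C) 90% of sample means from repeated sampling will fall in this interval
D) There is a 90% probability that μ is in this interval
A

A) Correct — this is the frequentist long-run coverage interpretation.
B) Wrong — x̄ is observed and sits in the interval by construction.
C) Wrong — coverage applies to intervals containing μ, not to future x̄ values.
D) Wrong — μ is fixed; the randomness lives in the interval, not in μ.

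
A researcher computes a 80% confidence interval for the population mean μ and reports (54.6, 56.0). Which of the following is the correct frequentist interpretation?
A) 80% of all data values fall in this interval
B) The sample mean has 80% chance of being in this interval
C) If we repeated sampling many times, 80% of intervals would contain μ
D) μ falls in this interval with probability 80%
C

A) Wrong — a CI is about the parameter μ, not individual data values.
B) Wrong — x̄ is observed and sits in the interval by construction.
C) Correct — this is the frequentist long-run coverage interpretation.
D) Wrong — μ is fixed; the randomness lives in the interval, not in μ.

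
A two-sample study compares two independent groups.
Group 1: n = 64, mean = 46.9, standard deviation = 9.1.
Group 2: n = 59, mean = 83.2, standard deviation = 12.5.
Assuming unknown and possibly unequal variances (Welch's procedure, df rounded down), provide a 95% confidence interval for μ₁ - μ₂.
(-40.24, -32.36)

Difference: x̄₁ - x̄₂ = -36.30
SE = √(s₁²/n₁ + s₂²/n₂) = √(9.1²/64 + 12.5²/59) = 1.9855
df = 105.36 → 105 (Welch–Satterthwaite, rounded down)
t* = 1.983

CI: -36.30 ± 1.983 · 1.9855 = -36.30 ± 3.94 = (-40.24, -32.36)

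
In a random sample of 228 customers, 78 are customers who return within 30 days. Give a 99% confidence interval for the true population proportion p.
(0.261, 0.423)

Proportion CI:
p̂ = 78/228 = 0.34211
SE = √(p̂(1-p̂)/n) = √(0.34211 · 0.65789 / 228) = 0.03142

z* = 2.576
Margin = z* · SE = 2.576 · 0.03142 = 0.0809

CI: 0.34211 ± 0.0809 = (0.261, 0.423)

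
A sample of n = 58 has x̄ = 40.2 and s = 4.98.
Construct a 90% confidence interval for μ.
(39.11, 41.29)

t-interval (σ unknown):
df = n - 1 = 57
t* = 1.672 for 90% confidence

Margin of error = t* · s/√n = 1.672 · 4.98/√58 = 1.09

CI: (39.11, 41.29)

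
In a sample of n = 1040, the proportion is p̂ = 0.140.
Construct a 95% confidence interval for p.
(0.119, 0.161)

Proportion CI:
SE = √(p̂(1-p̂)/n) = √(0.140 · 0.860 / 1040) = 0.01076

z* = 1.960
Margin = z* · SE = 1.960 · 0.01076 = 0.0211

CI: 0.140 ± 0.0211 = (0.119, 0.161)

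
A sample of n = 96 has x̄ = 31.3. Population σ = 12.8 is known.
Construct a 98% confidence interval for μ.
(28.26, 34.34)

z-interval (σ known):
z* = 2.326 for 98% confidence

Margin of error = z* · σ/√n = 2.326 · 12.8/√96 = 3.04

CI: (31.3 - 3.04, 31.3 + 3.04) = (28.26, 34.34)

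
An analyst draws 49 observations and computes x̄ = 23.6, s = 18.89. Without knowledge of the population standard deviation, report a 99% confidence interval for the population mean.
(16.36, 30.84)

t-interval (σ unknown):
df = n - 1 = 48
t* = 2.682 for 99% confidence

Margin of error = t* · s/√n = 2.682 · 18.89/√49 = 7.24

CI: (16.36, 30.84)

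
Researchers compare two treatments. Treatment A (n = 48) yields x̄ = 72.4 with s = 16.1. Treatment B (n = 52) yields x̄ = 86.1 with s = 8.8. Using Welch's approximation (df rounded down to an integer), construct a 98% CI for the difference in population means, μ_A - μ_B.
(-19.95, -7.45)

Difference: x̄₁ - x̄₂ = -13.70
SE = √(s₁²/n₁ + s₂²/n₂) = √(16.1²/48 + 8.8²/52) = 2.6248
df = 71.49 → 71 (Welch–Satterthwaite, rounded down)
t* = 2.380

CI: -13.70 ± 2.380 · 2.6248 = -13.70 ± 6.25 = (-19.95, -7.45)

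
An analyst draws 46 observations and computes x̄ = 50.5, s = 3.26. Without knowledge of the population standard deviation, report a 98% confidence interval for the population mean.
(49.34, 51.66)

t-interval (σ unknown):
df = n - 1 = 45
t* = 2.412 for 98% confidence

Margin of error = t* · s/√n = 2.412 · 3.26/√46 = 1.16

CI: (49.34, 51.66)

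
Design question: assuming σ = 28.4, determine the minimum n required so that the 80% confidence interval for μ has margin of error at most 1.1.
n ≥ 1096

For margin E ≤ 1.1:
n ≥ (z* · σ / E)²
n ≥ (1.282 · 28.4 / 1.1)²
n ≥ 1095.54

Minimum n = 1096 (rounding up)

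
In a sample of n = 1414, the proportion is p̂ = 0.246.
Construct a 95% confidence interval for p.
(0.224, 0.268)

Proportion CI:
SE = √(p̂(1-p̂)/n) = √(0.246 · 0.754 / 1414) = 0.01145

z* = 1.960
Margin = z* · SE = 1.960 · 0.01145 = 0.0224

CI: 0.246 ± 0.0224 = (0.224, 0.268)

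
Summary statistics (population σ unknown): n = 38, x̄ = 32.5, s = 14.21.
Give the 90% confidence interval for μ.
(28.61, 36.39)

t-interval (σ unknown):
df = n - 1 = 37
t* = 1.687 for 90% confidence

Margin of error = t* · s/√n = 1.687 · 14.21/√38 = 3.89

CI: (28.61, 36.39)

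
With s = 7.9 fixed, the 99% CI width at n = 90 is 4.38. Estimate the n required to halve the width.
n ≈ 360

CI width ∝ 1/√n
To reduce width by factor 2, need √n to grow by 2 → need 2² = 4 times as many samples.

Current: n = 90, width = 4.38
New: n = 360, width ≈ 2.16

Width reduced by factor of 4.38/2.16 = 2.03.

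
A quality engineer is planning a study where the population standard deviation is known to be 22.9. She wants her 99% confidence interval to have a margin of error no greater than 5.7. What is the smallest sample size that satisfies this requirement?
n ≥ 108

For margin E ≤ 5.7:
n ≥ (z* · σ / E)²
n ≥ (2.576 · 22.9 / 5.7)²
n ≥ 107.11

Minimum n = 108 (rounding up)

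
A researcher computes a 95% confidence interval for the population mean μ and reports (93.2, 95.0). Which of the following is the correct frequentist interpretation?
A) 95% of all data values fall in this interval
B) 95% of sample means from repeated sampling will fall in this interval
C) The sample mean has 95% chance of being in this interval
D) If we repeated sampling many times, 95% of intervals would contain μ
D

A) Wrong — a CI is about the parameter μ, not individual data values.
B) Wrong — coverage applies to intervals containing μ, not to future x̄ values.
C) Wrong — x̄ is observed and sits in the interval by construction.
D) Correct — this is the frequentist long-run coverage interpretation.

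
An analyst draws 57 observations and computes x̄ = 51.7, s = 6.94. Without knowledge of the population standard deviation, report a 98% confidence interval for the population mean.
(49.50, 53.90)

t-interval (σ unknown):
df = n - 1 = 56
t* = 2.395 for 98% confidence

Margin of error = t* · s/√n = 2.395 · 6.94/√57 = 2.20

CI: (49.50, 53.90)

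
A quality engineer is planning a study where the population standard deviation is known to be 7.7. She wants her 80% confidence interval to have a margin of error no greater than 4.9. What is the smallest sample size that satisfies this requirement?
n ≥ 5

For margin E ≤ 4.9:
n ≥ (z* · σ / E)²
n ≥ (1.282 · 7.7 / 4.9)²
n ≥ 4.06

Minimum n = 5 (rounding up)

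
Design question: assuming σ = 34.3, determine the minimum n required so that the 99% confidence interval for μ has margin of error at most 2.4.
n ≥ 1356

For margin E ≤ 2.4:
n ≥ (z* · σ / E)²
n ≥ (2.576 · 34.3 / 2.4)²
n ≥ 1355.37

Minimum n = 1356 (rounding up)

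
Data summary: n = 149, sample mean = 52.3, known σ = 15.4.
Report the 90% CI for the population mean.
(50.22, 54.38)

z-interval (σ known):
z* = 1.645 for 90% confidence

Margin of error = z* · σ/√n = 1.645 · 15.4/√149 = 2.08

CI: (52.3 - 2.08, 52.3 + 2.08) = (50.22, 54.38)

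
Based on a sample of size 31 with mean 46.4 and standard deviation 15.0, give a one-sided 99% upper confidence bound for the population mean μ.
μ ≤ 53.02

Upper bound (one-sided):
t* = 2.457 (one-sided for 99%)
Upper bound = x̄ + t* · s/√n = 46.4 + 2.457 · 15.0/√31 = 53.02

We are 99% confident that μ ≤ 53.02.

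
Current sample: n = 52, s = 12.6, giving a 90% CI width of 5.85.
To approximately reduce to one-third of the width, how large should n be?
n ≈ 468

CI width ∝ 1/√n
To reduce width by factor 3, need √n to grow by 3 → need 3² = 9 times as many samples.

Current: n = 52, width = 5.85
New: n = 468, width ≈ 1.92

Width reduced by factor of 5.85/1.92 = 3.05.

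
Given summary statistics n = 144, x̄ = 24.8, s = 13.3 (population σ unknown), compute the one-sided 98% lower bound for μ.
μ ≥ 22.50

Lower bound (one-sided):
t* = 2.073 (one-sided for 98%)
Lower bound = x̄ - t* · s/√n = 24.8 - 2.073 · 13.3/√144 = 22.50

We are 98% confident that μ ≥ 22.50.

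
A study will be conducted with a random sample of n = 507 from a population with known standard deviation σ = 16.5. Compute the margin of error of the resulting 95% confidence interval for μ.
Margin of error = 1.44

Margin of error = z* · σ/√n
= 1.960 · 16.5/√507
= 1.960 · 16.5/22.5167
= 1.44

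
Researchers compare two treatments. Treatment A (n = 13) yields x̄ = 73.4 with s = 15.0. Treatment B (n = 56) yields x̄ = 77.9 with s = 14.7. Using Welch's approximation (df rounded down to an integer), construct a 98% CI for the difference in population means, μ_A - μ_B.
(-16.31, 7.31)

Difference: x̄₁ - x̄₂ = -4.50
SE = √(s₁²/n₁ + s₂²/n₂) = √(15.0²/13 + 14.7²/56) = 4.6007
df = 17.75 → 17 (Welch–Satterthwaite, rounded down)
t* = 2.567

CI: -4.50 ± 2.567 · 4.6007 = -4.50 ± 11.81 = (-16.31, 7.31)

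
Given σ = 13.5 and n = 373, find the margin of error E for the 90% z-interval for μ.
Margin of error = 1.15

Margin of error = z* · σ/√n
= 1.645 · 13.5/√373
= 1.645 · 13.5/19.3132
= 1.15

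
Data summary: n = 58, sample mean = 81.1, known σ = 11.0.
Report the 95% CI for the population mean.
(78.27, 83.93)

z-interval (σ known):
z* = 1.960 for 95% confidence

Margin of error = z* · σ/√n = 1.960 · 11.0/√58 = 2.83

CI: (81.1 - 2.83, 81.1 + 2.83) = (78.27, 83.93)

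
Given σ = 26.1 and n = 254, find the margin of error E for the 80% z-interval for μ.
Margin of error = 2.10

Margin of error = z* · σ/√n
= 1.282 · 26.1/√254
= 1.282 · 26.1/15.9374
= 2.10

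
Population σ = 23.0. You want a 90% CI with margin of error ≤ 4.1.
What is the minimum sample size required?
n ≥ 86

For margin E ≤ 4.1:
n ≥ (z* · σ / E)²
n ≥ (1.645 · 23.0 / 4.1)²
n ≥ 85.16

Minimum n = 86 (rounding up)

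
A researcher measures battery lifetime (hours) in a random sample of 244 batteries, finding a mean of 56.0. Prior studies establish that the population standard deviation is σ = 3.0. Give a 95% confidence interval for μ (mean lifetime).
(55.62, 56.38)

z-interval (σ known):
z* = 1.960 for 95% confidence

Margin of error = z* · σ/√n = 1.960 · 3.0/√244 = 0.38

CI: (56.0 - 0.38, 56.0 + 0.38) = (55.62, 56.38)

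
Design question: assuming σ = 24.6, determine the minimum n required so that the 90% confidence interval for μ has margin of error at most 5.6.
n ≥ 53

For margin E ≤ 5.6:
n ≥ (z* · σ / E)²
n ≥ (1.645 · 24.6 / 5.6)²
n ≥ 52.22

Minimum n = 53 (rounding up)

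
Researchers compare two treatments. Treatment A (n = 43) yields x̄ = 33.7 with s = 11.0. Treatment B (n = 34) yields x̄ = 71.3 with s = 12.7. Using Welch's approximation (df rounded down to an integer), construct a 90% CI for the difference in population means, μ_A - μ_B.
(-42.19, -33.01)

Difference: x̄₁ - x̄₂ = -37.60
SE = √(s₁²/n₁ + s₂²/n₂) = √(11.0²/43 + 12.7²/34) = 2.7491
df = 65.62 → 65 (Welch–Satterthwaite, rounded down)
t* = 1.669

CI: -37.60 ± 1.669 · 2.7491 = -37.60 ± 4.59 = (-42.19, -33.01)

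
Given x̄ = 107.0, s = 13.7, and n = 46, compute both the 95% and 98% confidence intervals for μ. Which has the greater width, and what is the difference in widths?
98% CI is wider by 1.60

df = 45
95% CI: t* = 2.014, (102.93, 111.07), width = 2 · t* · s/√n = 8.14
98% CI: t* = 2.412, (102.13, 111.87), width = 2 · t* · s/√n = 9.74

The 98% CI is wider by 9.74 - 8.14 = 1.60.
Higher confidence requires a wider interval.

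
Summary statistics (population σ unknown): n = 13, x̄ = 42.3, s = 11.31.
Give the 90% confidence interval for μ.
(36.71, 47.89)

t-interval (σ unknown):
df = n - 1 = 12
t* = 1.782 for 90% confidence

Margin of error = t* · s/√n = 1.782 · 11.31/√13 = 5.59

CI: (36.71, 47.89)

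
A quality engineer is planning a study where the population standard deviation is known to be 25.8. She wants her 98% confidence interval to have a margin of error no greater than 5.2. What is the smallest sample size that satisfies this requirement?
n ≥ 134

For margin E ≤ 5.2:
n ≥ (z* · σ / E)²
n ≥ (2.326 · 25.8 / 5.2)²
n ≥ 133.18

Minimum n = 134 (rounding up)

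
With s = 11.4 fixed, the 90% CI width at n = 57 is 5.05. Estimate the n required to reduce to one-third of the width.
n ≈ 513

CI width ∝ 1/√n
To reduce width by factor 3, need √n to grow by 3 → need 3² = 9 times as many samples.

Current: n = 57, width = 5.05
New: n = 513, width ≈ 1.66

Width reduced by factor of 5.05/1.66 = 3.04.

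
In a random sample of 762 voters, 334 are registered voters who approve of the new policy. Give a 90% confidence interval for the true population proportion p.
(0.409, 0.468)

Proportion CI:
p̂ = 334/762 = 0.43832
SE = √(p̂(1-p̂)/n) = √(0.43832 · 0.56168 / 762) = 0.01797

z* = 1.645
Margin = z* · SE = 1.645 · 0.01797 = 0.0296

CI: 0.43832 ± 0.0296 = (0.409, 0.468)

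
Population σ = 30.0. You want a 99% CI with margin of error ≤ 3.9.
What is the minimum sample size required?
n ≥ 393

For margin E ≤ 3.9:
n ≥ (z* · σ / E)²
n ≥ (2.576 · 30.0 / 3.9)²
n ≥ 392.65

Minimum n = 393 (rounding up)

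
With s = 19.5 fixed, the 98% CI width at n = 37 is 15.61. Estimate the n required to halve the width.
n ≈ 148

CI width ∝ 1/√n
To reduce width by factor 2, need √n to grow by 2 → need 2² = 4 times as many samples.

Current: n = 37, width = 15.61
New: n = 148, width ≈ 7.54

Width reduced by factor of 15.61/7.54 = 2.07.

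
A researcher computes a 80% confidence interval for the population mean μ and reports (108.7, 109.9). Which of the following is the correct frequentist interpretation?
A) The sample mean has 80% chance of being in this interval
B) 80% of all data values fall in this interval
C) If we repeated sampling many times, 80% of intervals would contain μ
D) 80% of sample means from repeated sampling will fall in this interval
C

A) Wrong — x̄ is observed and sits in the interval by construction.
B) Wrong — a CI is about the parameter μ, not individual data values.
C) Correct — this is the frequentist long-run coverage interpretation.
D) Wrong — coverage applies to intervals containing μ, not to future x̄ values.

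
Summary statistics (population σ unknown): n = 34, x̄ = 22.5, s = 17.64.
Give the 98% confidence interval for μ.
(15.10, 29.90)

t-interval (σ unknown):
df = n - 1 = 33
t* = 2.445 for 98% confidence

Margin of error = t* · s/√n = 2.445 · 17.64/√34 = 7.40

CI: (15.10, 29.90)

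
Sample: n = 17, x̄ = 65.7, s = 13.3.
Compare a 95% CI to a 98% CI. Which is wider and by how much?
98% CI is wider by 2.98

df = 16
95% CI: t* = 2.120, (58.86, 72.54), width = 2 · t* · s/√n = 13.68
98% CI: t* = 2.583, (57.37, 74.03), width = 2 · t* · s/√n = 16.66

The 98% CI is wider by 16.66 - 13.68 = 2.98.
Higher confidence requires a wider interval.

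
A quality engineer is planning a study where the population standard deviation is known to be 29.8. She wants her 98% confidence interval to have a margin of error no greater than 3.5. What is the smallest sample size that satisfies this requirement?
n ≥ 393

For margin E ≤ 3.5:
n ≥ (z* · σ / E)²
n ≥ (2.326 · 29.8 / 3.5)²
n ≥ 392.21

Minimum n = 393 (rounding up)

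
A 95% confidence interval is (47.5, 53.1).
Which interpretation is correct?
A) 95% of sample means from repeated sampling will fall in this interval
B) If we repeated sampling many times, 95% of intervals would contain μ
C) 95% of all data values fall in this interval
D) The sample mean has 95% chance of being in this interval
B

A) Wrong — coverage applies to intervals containing μ, not to future x̄ values.
B) Correct — this is the frequentist long-run coverage interpretation.
C) Wrong — a CI is about the parameter μ, not individual data values.
D) Wrong — x̄ is observed and sits in the interval by construction.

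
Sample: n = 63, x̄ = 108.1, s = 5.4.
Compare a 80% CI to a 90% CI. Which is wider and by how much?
90% CI is wider by 0.51

df = 62
80% CI: t* = 1.295, (107.22, 108.98), width = 2 · t* · s/√n = 1.76
90% CI: t* = 1.670, (106.96, 109.24), width = 2 · t* · s/√n = 2.27

The 90% CI is wider by 2.27 - 1.76 = 0.51.
Higher confidence requires a wider interval.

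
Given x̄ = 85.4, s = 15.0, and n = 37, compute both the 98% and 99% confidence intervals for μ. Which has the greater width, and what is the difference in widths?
99% CI is wider by 1.41

df = 36
98% CI: t* = 2.434, (79.40, 91.40), width = 2 · t* · s/√n = 12.00
99% CI: t* = 2.719, (78.69, 92.11), width = 2 · t* · s/√n = 13.41

The 99% CI is wider by 13.41 - 12.00 = 1.41.
Higher confidence requires a wider interval.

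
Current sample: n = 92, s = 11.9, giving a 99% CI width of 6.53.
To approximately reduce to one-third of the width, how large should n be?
n ≈ 828

CI width ∝ 1/√n
To reduce width by factor 3, need √n to grow by 3 → need 3² = 9 times as many samples.

Current: n = 92, width = 6.53
New: n = 828, width ≈ 2.14

Width reduced by factor of 6.53/2.14 = 3.05.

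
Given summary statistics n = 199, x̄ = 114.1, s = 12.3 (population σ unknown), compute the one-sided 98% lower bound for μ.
μ ≥ 112.30

Lower bound (one-sided):
t* = 2.067 (one-sided for 98%)
Lower bound = x̄ - t* · s/√n = 114.1 - 2.067 · 12.3/√199 = 112.30

We are 98% confident that μ ≥ 112.30.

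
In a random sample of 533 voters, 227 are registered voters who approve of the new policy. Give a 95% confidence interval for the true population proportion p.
(0.384, 0.468)

Proportion CI:
p̂ = 227/533 = 0.42589
SE = √(p̂(1-p̂)/n) = √(0.42589 · 0.57411 / 533) = 0.02142

z* = 1.960
Margin = z* · SE = 1.960 · 0.02142 = 0.0420

CI: 0.42589 ± 0.0420 = (0.384, 0.468)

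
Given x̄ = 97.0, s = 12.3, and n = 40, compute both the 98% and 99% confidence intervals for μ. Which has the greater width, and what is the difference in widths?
99% CI is wider by 1.09

df = 39
98% CI: t* = 2.426, (92.28, 101.72), width = 2 · t* · s/√n = 9.44
99% CI: t* = 2.708, (91.73, 102.27), width = 2 · t* · s/√n = 10.53

The 99% CI is wider by 10.53 - 9.44 = 1.09.
Higher confidence requires a wider interval.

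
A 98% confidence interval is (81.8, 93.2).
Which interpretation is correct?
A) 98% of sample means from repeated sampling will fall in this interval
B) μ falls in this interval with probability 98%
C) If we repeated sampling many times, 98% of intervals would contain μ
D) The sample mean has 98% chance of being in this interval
C

A) Wrong — coverage applies to intervals containing μ, not to future x̄ values.
B) Wrong — μ is fixed; the randomness lives in the interval, not in μ.
C) Correct — this is the frequentist long-run coverage interpretation.
D) Wrong — x̄ is observed and sits in the interval by construction.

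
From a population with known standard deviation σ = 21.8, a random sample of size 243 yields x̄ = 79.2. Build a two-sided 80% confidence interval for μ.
(77.41, 80.99)

z-interval (σ known):
z* = 1.282 for 80% confidence

Margin of error = z* · σ/√n = 1.282 · 21.8/√243 = 1.79

CI: (79.2 - 1.79, 79.2 + 1.79) = (77.41, 80.99)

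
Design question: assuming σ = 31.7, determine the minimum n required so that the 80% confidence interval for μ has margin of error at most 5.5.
n ≥ 55

For margin E ≤ 5.5:
n ≥ (z* · σ / E)²
n ≥ (1.282 · 31.7 / 5.5)²
n ≥ 54.60

Minimum n = 55 (rounding up)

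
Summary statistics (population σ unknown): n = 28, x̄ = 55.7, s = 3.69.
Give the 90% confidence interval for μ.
(54.51, 56.89)

t-interval (σ unknown):
df = n - 1 = 27
t* = 1.703 for 90% confidence

Margin of error = t* · s/√n = 1.703 · 3.69/√28 = 1.19

CI: (54.51, 56.89)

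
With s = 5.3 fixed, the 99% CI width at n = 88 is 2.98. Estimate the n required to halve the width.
n ≈ 352

CI width ∝ 1/√n
To reduce width by factor 2, need √n to grow by 2 → need 2² = 4 times as many samples.

Current: n = 88, width = 2.98
New: n = 352, width ≈ 1.46

Width reduced by factor of 2.98/1.46 = 2.04.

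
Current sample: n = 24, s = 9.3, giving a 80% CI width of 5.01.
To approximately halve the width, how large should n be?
n ≈ 96

CI width ∝ 1/√n
To reduce width by factor 2, need √n to grow by 2 → need 2² = 4 times as many samples.

Current: n = 24, width = 5.01
New: n = 96, width ≈ 2.45

Width reduced by factor of 5.01/2.45 = 2.04.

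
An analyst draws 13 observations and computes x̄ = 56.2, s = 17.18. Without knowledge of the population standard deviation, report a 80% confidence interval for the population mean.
(49.74, 62.66)

t-interval (σ unknown):
df = n - 1 = 12
t* = 1.356 for 80% confidence

Margin of error = t* · s/√n = 1.356 · 17.18/√13 = 6.46

CI: (49.74, 62.66)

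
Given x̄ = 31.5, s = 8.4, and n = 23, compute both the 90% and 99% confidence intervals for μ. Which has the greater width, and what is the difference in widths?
99% CI is wider by 3.87

df = 22
90% CI: t* = 1.717, (28.49, 34.51), width = 2 · t* · s/√n = 6.01
99% CI: t* = 2.819, (26.56, 36.44), width = 2 · t* · s/√n = 9.88

The 99% CI is wider by 9.88 - 6.01 = 3.87.
Higher confidence requires a wider interval.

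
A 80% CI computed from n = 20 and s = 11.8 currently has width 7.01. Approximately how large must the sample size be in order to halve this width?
n ≈ 80

CI width ∝ 1/√n
To reduce width by factor 2, need √n to grow by 2 → need 2² = 4 times as many samples.

Current: n = 20, width = 7.01
New: n = 80, width ≈ 3.41

Width reduced by factor of 7.01/3.41 = 2.06.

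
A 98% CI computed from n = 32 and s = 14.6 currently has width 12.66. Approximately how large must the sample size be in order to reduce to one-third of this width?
n ≈ 288

CI width ∝ 1/√n
To reduce width by factor 3, need √n to grow by 3 → need 3² = 9 times as many samples.

Current: n = 32, width = 12.66
New: n = 288, width ≈ 4.02

Width reduced by factor of 12.66/4.02 = 3.15.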